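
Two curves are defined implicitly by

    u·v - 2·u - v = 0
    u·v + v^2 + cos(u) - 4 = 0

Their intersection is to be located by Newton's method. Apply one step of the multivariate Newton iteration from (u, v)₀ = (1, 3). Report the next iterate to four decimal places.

(3.0000, 1.1632)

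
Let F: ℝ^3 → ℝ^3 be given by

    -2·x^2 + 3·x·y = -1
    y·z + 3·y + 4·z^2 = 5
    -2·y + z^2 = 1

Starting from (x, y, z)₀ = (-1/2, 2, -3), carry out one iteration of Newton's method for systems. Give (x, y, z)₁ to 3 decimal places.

(-0.605, -0.227, -1.591)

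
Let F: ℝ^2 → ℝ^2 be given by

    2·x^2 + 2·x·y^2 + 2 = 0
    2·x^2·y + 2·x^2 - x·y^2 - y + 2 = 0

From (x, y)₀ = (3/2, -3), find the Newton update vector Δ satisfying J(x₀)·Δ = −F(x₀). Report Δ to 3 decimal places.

(1.330, 3.635)

At (3/2, -3): F = (33.500, -17.500).
Jacobian J = [[4·x + 2·y^2, 4·x·y], [4·x·y + 4·x - y^2, 2·x^2 - 2·x·y - 1]].
At the point, J = [[24.000, -18.000], [-21.000, 12.500]] (det J = -78.000).
Solving J·Δ = −F gives Δ = (1.330, 3.635).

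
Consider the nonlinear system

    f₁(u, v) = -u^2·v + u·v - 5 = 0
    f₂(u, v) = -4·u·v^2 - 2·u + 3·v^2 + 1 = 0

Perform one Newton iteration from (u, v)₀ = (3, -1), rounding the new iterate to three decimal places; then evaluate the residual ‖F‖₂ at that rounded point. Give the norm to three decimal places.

At (3, -1): F = (1.000, -14.000).
Jacobian J = [[-2·u·v + v, -u^2 + u], [-4·v^2 - 2, -8·u·v + 6·v]].
At the point, J = [[5.000, -6.000], [-6.000, 18.000]] (det J = 54.000).
Solving J·Δ = −F gives Δ = (1.222, 1.185).
Then the next iterate is (u, v)₁ = (4.222, 0.185).
Re-evaluating at (4.222, 0.185): F = (-7.51661, -7.91932), so ‖F‖₂ = 10.919.

10.919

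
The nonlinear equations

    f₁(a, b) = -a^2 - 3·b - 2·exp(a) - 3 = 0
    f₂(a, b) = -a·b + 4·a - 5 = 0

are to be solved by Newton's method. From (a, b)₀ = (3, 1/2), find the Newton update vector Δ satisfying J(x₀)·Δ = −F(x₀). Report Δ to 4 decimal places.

(-1.1913, 0.4435)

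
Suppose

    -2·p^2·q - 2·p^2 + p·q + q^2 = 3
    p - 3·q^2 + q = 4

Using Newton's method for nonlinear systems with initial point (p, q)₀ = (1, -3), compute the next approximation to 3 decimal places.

(1.961, -1.314)

At (1, -3): F = (7.000, -33.000).
Jacobian J = [[-4·p·q - 4·p + q, -2·p^2 + p + 2·q], [1, -6·q + 1]].
At the point, J = [[5.000, -7.000], [1.000, 19.000]] (det J = 102.000).
Solving J·Δ = −F gives Δ = (0.961, 1.686).
Then the next iterate is (p, q)₁ = (1.961, -1.314).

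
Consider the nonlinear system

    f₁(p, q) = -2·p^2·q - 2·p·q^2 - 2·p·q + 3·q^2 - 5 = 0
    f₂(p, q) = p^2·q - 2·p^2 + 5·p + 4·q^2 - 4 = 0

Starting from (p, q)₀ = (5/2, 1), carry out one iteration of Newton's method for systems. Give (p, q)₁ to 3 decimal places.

(1.424, 0.561)

At (5/2, 1): F = (-24.500, 6.250).
Jacobian J = [[-4·p·q - 2·q^2 - 2·q, -2·p^2 - 4·p·q - 2·p + 6·q], [2·p·q - 4·p + 5, p^2 + 8·q]].
At the point, J = [[-14.000, -21.500], [0.000, 14.250]] (det J = -199.500).
Solving J·Δ = −F gives Δ = (-1.076, -0.439).
Then the next iterate is (p, q)₁ = (1.424, 0.561).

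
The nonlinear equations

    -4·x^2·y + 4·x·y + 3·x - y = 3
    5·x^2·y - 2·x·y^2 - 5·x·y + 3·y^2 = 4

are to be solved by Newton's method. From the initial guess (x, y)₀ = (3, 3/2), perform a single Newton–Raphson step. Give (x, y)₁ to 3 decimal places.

(2.245, 1.055)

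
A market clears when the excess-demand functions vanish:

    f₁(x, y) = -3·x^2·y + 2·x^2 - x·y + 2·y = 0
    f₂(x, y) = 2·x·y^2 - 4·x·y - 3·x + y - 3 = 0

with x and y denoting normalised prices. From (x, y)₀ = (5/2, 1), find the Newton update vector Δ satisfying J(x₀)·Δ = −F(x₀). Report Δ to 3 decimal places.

(-2.796, 0.521)

At (5/2, 1): F = (-6.750, -14.500).
Jacobian J = [[-6·x·y + 4·x - y, -3·x^2 - x + 2], [2·y^2 - 4·y - 3, 4·x·y - 4·x + 1]].
At the point, J = [[-6.000, -19.250], [-5.000, 1.000]] (det J = -102.250).
Solving J·Δ = −F gives Δ = (-2.796, 0.521).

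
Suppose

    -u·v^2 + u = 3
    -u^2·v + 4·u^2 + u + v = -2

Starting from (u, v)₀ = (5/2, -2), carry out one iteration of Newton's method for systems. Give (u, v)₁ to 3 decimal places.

(1.328, -1.302)

At (5/2, -2): F = (-10.500, 40.000).
Jacobian J = [[-v^2 + 1, -2·u·v], [-2·u·v + 8·u + 1, -u^2 + 1]].
At the point, J = [[-3.000, 10.000], [31.000, -5.250]] (det J = -294.250).
Solving J·Δ = −F gives Δ = (-1.172, 0.698).
Then the next iterate is (u, v)₁ = (1.328, -1.302).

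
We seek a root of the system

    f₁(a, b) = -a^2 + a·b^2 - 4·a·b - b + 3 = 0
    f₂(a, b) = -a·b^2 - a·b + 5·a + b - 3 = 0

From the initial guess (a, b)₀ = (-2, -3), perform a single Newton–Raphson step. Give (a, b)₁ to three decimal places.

(0.117, -3.680)

At (-2, -3): F = (-40.000, -4.000).
Jacobian J = [[-2·a + b^2 - 4·b, 2·a·b - 4·a - 1], [-b^2 - b + 5, -2·a·b - a + 1]].
At the point, J = [[25.000, 19.000], [-1.000, -9.000]] (det J = -206.000).
Solving J·Δ = −F gives Δ = (2.117, -0.680).
Then the next iterate is (a, b)₁ = (0.117, -3.680).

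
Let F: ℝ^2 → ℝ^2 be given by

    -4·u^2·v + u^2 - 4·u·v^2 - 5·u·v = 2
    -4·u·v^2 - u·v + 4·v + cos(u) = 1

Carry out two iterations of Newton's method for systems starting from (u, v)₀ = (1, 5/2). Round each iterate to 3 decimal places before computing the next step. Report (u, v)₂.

(-0.894, 3.685)

At (1, 5/2): F = (-48.500, -17.95970).
Jacobian J = [[-8·u·v + 2·u - 4·v^2 - 5·v, -4·u^2 - 8·u·v - 5·u], [-4·v^2 - v - sin(u), -8·u·v - u + 4]].
At the point, J = [[-55.500, -29.000], [-28.34147, -17.000]] (det J = 121.59734).
Solving J·Δ = −F gives Δ = (-2.497, 3.107).
Then the next iterate is (u, v)₁ = (-1.497, 5.607).
Round to (-1.497, 5.607) and repeat: F = (180.20149, 218.14884), J = [[-89.63336, 65.67040], [-130.36352, 72.64643]].
Δ = (0.603, -1.922), so (u, v)₂ = (-0.894, 3.685).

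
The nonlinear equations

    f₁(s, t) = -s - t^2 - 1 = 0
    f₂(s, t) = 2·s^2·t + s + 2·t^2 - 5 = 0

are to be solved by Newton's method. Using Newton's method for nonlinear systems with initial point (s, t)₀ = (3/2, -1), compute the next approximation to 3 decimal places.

(0.421, 0.211)

At (3/2, -1): F = (-3.500, -6.000).
Jacobian J = [[-1, -2·t], [4·s·t + 1, 2·s^2 + 4·t]].
At the point, J = [[-1.000, 2.000], [-5.000, 0.500]] (det J = 9.500).
Solving J·Δ = −F gives Δ = (-1.079, 1.211).
Then the next iterate is (s, t)₁ = (0.421, 0.211).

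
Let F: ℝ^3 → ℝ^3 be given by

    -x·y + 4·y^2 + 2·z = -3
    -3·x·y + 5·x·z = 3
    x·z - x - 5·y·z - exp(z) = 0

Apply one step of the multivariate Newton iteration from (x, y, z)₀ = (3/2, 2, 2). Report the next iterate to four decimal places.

(0.7305, 0.6268, 1.1865)

At (3/2, 2, 2): F = (20.0000, 3.0000, -25.889056).
Jacobian J = [[-y, -x + 8·y, 2], [-3·y + 5·z, -3·x, 5·x], [z - 1, -5·z, x - 5·y - exp(z)]].
At the point, J = [[-2.0000, 14.5000, 2.0000], [4.0000, -4.5000, 7.5000], [1.0000, -10.0000, -15.889056]] (det J = 666.313749).
Solving J·Δ = −F gives Δ = (-0.7695, -1.3732, -0.8135).
Then the next iterate is (x, y, z)₁ = (0.7305, 0.6268, 1.1865).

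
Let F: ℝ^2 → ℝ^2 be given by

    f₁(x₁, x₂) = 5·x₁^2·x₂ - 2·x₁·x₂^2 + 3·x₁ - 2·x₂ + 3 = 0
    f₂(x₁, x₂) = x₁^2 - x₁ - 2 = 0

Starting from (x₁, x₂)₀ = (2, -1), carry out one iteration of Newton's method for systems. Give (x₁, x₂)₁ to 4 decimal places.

At (2, -1): F = (-13.0000, 0.0000).
Jacobian J = [[10·x₁·x₂ - 2·x₂^2 + 3, 5·x₁^2 - 4·x₁·x₂ - 2], [2·x₁ - 1, 0]].
At the point, J = [[-19.0000, 26.0000], [3.0000, 0.0000]] (det J = -78.0000).
Solving J·Δ = −F gives Δ = (0.0000, 0.5000).
Then the next iterate is (x₁, x₂)₁ = (2.0000, -0.5000).

(2.0000, -0.5000)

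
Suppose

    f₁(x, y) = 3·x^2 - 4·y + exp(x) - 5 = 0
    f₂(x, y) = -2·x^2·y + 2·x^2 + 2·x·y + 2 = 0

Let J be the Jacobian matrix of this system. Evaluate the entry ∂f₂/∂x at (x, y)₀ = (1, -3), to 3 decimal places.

10.000

∂f₂/∂x = -4·x·y + 4·x + 2·y.
At (1, -3) this is 10.000.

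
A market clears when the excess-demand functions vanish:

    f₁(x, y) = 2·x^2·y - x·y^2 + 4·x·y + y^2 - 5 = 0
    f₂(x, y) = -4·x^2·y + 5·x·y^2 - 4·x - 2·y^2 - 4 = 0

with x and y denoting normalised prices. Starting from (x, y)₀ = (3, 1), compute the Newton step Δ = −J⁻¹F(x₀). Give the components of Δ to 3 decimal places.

At (3, 1): F = (23.000, -39.000).
Jacobian J = [[4·x·y - y^2 + 4·y, 2·x^2 - 2·x·y + 4·x + 2·y], [-8·x·y + 5·y^2 - 4, -4·x^2 + 10·x·y - 4·y]].
At the point, J = [[15.000, 26.000], [-23.000, -10.000]] (det J = 448.000).
Solving J·Δ = −F gives Δ = (-1.750, 0.125).

(-1.750, 0.125)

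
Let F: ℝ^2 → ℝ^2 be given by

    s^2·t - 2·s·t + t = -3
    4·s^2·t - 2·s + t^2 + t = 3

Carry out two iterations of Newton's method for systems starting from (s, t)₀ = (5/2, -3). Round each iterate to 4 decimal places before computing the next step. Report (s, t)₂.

At (5/2, -3): F = (-3.7500, -77.0000).
Jacobian J = [[2·s·t - 2·t, s^2 - 2·s + 1], [8·s·t - 2, 4·s^2 + 2·t + 1]].
At the point, J = [[-9.0000, 2.2500], [-62.0000, 20.0000]] (det J = -40.5000).
Solving J·Δ = −F gives Δ = (2.4259, 11.3704).
Then the next iterate is (s, t)₁ = (4.9259, 8.3704).
Round to (4.9259, 8.3704) and repeat: F = (132.010387, 877.996172), J = [[65.722707, 15.412691], [327.854027, 114.798763]].
Δ = (-0.6511, -5.7887), so (s, t)₂ = (4.2748, 2.5817).

(4.2748, 2.5817)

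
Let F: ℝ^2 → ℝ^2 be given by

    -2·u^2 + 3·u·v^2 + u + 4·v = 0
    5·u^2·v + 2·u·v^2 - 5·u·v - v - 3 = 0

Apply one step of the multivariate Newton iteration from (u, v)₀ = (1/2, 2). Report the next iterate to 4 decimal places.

(1.4794, -0.4774)

At (1/2, 2): F = (14.0000, -3.5000).
Jacobian J = [[-4·u + 3·v^2 + 1, 6·u·v + 4], [10·u·v + 2·v^2 - 5·v, 5·u^2 + 4·u·v - 5·u - 1]].
At the point, J = [[11.0000, 10.0000], [8.0000, 1.7500]] (det J = -60.7500).
Solving J·Δ = −F gives Δ = (0.9794, -2.4774).
Then the next iterate is (u, v)₁ = (1.4794, -0.4774).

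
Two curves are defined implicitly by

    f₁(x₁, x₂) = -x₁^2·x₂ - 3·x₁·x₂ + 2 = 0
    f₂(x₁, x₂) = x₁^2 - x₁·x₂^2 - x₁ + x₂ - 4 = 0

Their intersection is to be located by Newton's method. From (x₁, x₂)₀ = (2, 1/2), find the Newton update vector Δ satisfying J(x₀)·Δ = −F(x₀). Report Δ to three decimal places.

(0.548, -0.492)

At (2, 1/2): F = (-3.000, -2.000).
Jacobian J = [[-2·x₁·x₂ - 3·x₂, -x₁^2 - 3·x₁], [2·x₁ - x₂^2 - 1, -2·x₁·x₂ + 1]].
At the point, J = [[-3.500, -10.000], [2.750, -1.000]] (det J = 31.000).
Solving J·Δ = −F gives Δ = (0.548, -0.492).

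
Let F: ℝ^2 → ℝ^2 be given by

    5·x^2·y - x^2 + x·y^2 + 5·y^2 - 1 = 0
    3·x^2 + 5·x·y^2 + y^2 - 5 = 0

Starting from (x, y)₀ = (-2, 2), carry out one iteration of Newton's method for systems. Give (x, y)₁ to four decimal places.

At (-2, 2): F = (47.0000, -29.0000).
Jacobian J = [[10·x·y - 2·x + y^2, 5·x^2 + 2·x·y + 10·y], [6·x + 5·y^2, 10·x·y + 2·y]].
At the point, J = [[-32.0000, 32.0000], [8.0000, -36.0000]] (det J = 896.0000).
Solving J·Δ = −F gives Δ = (0.8527, -0.6161).
Then the next iterate is (x, y)₁ = (-1.1473, 1.3839).

(-1.1473, 1.3839)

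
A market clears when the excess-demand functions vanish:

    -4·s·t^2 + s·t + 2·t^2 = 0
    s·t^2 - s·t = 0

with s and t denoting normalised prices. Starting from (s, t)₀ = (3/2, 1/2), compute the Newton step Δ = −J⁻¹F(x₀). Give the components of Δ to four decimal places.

(-1.5000, 0.2000)

At (3/2, 1/2): F = (-0.2500, -0.3750).
Jacobian J = [[-4·t^2 + t, -8·s·t + s + 4·t], [t^2 - t, 2·s·t - s]].
At the point, J = [[-0.5000, -2.5000], [-0.2500, 0.0000]] (det J = -0.6250).
Solving J·Δ = −F gives Δ = (-1.5000, 0.2000).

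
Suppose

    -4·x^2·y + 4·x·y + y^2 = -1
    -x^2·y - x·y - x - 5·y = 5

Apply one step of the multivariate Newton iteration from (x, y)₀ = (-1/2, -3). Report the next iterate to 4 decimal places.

At (-1/2, -3): F = (19.0000, 9.7500).
Jacobian J = [[-8·x·y + 4·y, -4·x^2 + 4·x + 2·y], [-2·x·y - y - 1, -x^2 - x - 5]].
At the point, J = [[-24.0000, -9.0000], [-1.0000, -4.7500]] (det J = 105.0000).
Solving J·Δ = −F gives Δ = (0.0238, 2.0476).
Then the next iterate is (x, y)₁ = (-0.4762, -0.9524).

(-0.4762, -0.9524)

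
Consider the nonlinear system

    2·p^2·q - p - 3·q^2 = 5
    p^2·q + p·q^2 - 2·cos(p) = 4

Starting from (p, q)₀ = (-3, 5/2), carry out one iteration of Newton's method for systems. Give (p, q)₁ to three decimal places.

At (-3, 5/2): F = (24.250, 1.72998).
Jacobian J = [[4·p·q - 1, 2·p^2 - 6·q], [2·p·q + q^2 + 2·sin(p), p^2 + 2·p·q]].
At the point, J = [[-31.000, 3.000], [-9.03224, -6.000]] (det J = 213.09672).
Solving J·Δ = −F gives Δ = (0.707, -0.776).
Then the next iterate is (p, q)₁ = (-2.293, 1.724).

(-2.293, 1.724)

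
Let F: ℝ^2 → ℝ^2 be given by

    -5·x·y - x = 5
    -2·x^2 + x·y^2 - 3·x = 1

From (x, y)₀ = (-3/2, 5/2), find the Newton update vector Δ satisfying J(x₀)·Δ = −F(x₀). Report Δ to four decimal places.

(1.1471, 0.0314)

At (-3/2, 5/2): F = (15.2500, -10.3750).
Jacobian J = [[-5·y - 1, -5·x], [-4·x + y^2 - 3, 2·x·y]].
At the point, J = [[-13.5000, 7.5000], [9.2500, -7.5000]] (det J = 31.8750).
Solving J·Δ = −F gives Δ = (1.1471, 0.0314).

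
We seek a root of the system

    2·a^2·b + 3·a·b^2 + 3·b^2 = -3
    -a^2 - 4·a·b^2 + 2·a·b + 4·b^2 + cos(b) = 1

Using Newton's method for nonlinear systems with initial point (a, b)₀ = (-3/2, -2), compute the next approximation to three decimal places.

(-1.427, -1.024)

At (-3/2, -2): F = (-12.000, 42.33385).
Jacobian J = [[4·a·b + 3·b^2, 2·a^2 + 6·a·b + 6·b], [-2·a - 4·b^2 + 2·b, -8·a·b + 2·a + 8·b - sin(b)]].
At the point, J = [[24.000, 10.500], [-17.000, -42.09070]] (det J = -831.67686).
Solving J·Δ = −F gives Δ = (0.073, 0.976).
Then the next iterate is (a, b)₁ = (-1.427, -1.024).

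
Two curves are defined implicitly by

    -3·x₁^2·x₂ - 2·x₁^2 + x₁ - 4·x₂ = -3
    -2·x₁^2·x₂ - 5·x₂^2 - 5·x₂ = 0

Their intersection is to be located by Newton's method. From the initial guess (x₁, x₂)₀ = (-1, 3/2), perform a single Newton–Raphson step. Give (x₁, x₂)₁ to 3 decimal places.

At (-1, 3/2): F = (-10.500, -21.750).
Jacobian J = [[-6·x₁·x₂ - 4·x₁ + 1, -3·x₁^2 - 4], [-4·x₁·x₂, -2·x₁^2 - 10·x₂ - 5]].
At the point, J = [[14.000, -7.000], [6.000, -22.000]] (det J = -266.000).
Solving J·Δ = −F gives Δ = (0.296, -0.908).
Then the next iterate is (x₁, x₂)₁ = (-0.704, 0.592).

(-0.704, 0.592)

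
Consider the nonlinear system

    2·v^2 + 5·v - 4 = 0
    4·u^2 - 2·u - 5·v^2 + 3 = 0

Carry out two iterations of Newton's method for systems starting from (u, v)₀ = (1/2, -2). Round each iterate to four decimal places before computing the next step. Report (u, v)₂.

At (1/2, -2): F = (-6.0000, -17.0000).
Jacobian J = [[0, 4·v + 5], [8·u - 2, -10·v]].
At the point, J = [[0.0000, -3.0000], [2.0000, 20.0000]] (det J = 6.0000).
Solving J·Δ = −F gives Δ = (28.5000, -2.0000).
Then the next iterate is (u, v)₁ = (29.0000, -4.0000).
Round to (29.0000, -4.0000) and repeat: F = (8.0000, 3229.0000), J = [[0.0000, -11.0000], [230.0000, 40.0000]].
Δ = (-14.1656, 0.7273), so (u, v)₂ = (14.8344, -3.2727).

(14.8344, -3.2727)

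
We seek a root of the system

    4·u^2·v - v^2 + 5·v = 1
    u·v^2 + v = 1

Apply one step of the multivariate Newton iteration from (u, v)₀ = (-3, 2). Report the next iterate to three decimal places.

At (-3, 2): F = (77.000, -11.000).
Jacobian J = [[8·u·v, 4·u^2 - 2·v + 5], [v^2, 2·u·v + 1]].
At the point, J = [[-48.000, 37.000], [4.000, -11.000]] (det J = 380.000).
Solving J·Δ = −F gives Δ = (1.158, -0.579).
Then the next iterate is (u, v)₁ = (-1.842, 1.421).

(-1.842, 1.421)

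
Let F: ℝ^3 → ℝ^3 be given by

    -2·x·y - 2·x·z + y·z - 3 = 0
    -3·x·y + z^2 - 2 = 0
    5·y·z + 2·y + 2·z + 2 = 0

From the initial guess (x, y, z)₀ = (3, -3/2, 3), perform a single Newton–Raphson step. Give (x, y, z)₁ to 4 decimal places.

(1.7982, -1.0810, 1.1131)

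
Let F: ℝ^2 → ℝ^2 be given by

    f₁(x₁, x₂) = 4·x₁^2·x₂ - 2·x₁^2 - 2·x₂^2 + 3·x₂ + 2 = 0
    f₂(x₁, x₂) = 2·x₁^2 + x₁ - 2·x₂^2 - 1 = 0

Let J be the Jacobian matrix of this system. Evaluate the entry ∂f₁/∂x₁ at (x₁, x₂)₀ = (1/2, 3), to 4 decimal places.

10.0000

∂f₁/∂x₁ = 8·x₁·x₂ - 4·x₁.
At (1/2, 3) this is 10.0000.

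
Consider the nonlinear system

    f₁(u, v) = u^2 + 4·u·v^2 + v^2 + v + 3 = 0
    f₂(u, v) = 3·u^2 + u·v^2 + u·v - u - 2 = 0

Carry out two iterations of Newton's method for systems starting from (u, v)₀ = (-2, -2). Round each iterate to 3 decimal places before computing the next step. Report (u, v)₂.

At (-2, -2): F = (-23.000, 8.000).
Jacobian J = [[2·u + 4·v^2, 8·u·v + 2·v + 1], [6·u + v^2 + v - 1, 2·u·v + u]].
At the point, J = [[12.000, 29.000], [-11.000, 6.000]] (det J = 391.000).
Solving J·Δ = −F gives Δ = (0.946, 0.402).
Then the next iterate is (u, v)₁ = (-1.054, -1.598).
Round to (-1.054, -1.598) and repeat: F = (-5.69947, 1.37954), J = [[8.10642, 11.27834], [-6.36840, 2.31458]].
Δ = (0.317, 0.277), so (u, v)₂ = (-0.737, -1.321).

(-0.737, -1.321)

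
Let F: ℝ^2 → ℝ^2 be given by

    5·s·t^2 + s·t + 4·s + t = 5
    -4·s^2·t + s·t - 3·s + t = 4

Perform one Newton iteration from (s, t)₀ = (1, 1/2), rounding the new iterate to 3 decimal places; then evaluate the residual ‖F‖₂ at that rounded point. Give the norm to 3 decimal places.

At (1, 1/2): F = (1.250, -8.000).
Jacobian J = [[5·t^2 + t + 4, 10·s·t + s + 1], [-8·s·t + t - 3, -4·s^2 + s + 1]].
At the point, J = [[5.750, 7.000], [-6.500, -2.000]] (det J = 34.000).
Solving J·Δ = −F gives Δ = (-1.574, 1.114).
Then the next iterate is (s, t)₁ = (-0.574, 1.614).
Re-evaluating at (-0.574, 1.614): F = (-14.08477, -3.71753), so ‖F‖₂ = 14.567.

14.567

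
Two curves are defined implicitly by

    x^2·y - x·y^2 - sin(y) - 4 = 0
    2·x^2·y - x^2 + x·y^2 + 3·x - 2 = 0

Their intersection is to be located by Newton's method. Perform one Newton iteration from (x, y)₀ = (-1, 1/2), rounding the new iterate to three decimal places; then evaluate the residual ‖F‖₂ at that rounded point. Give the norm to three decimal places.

At (-1, 1/2): F = (-3.72943, -5.250).
Jacobian J = [[2·x·y - y^2, x^2 - 2·x·y - cos(y)], [4·x·y - 2·x + y^2 + 3, 2·x^2 + 2·x·y]].
At the point, J = [[-1.250, 1.12242], [3.250, 1.000]] (det J = -4.89786).
Solving J·Δ = −F gives Δ = (0.442, 3.815).
Then the next iterate is (x, y)₁ = (-0.558, 4.315).
Re-evaluating at (-0.558, 4.315): F = (8.65514, -11.68782), so ‖F‖₂ = 14.544.

14.544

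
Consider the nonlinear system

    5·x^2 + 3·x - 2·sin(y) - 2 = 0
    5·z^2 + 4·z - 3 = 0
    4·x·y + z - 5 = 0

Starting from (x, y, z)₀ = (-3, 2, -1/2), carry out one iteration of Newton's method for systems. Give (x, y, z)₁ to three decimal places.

(-1.870, -0.018, -4.250)

At (-3, 2, -1/2): F = (32.18141, -3.750, -29.500).
Jacobian J = [[10·x + 3, -2·cos(y), 0], [0, 0, 10·z + 4], [4·y, 4·x, 1]].
At the point, J = [[-27.000, 0.83229, 0.000], [0.000, 0.000, -1.000], [8.000, -12.000, 1.000]] (det J = 317.34165).
Solving J·Δ = −F gives Δ = (1.130, -2.018, -3.750).
Then the next iterate is (x, y, z)₁ = (-1.870, -0.018, -4.250).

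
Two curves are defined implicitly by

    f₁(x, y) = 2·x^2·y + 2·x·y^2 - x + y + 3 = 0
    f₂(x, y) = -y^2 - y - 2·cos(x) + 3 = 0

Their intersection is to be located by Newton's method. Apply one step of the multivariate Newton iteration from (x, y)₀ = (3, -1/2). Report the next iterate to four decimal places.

(-15.5303, -9.1498)

At (3, -1/2): F = (-8.0000, 5.229985).
Jacobian J = [[4·x·y + 2·y^2 - 1, 2·x^2 + 4·x·y + 1], [2·sin(x), -2·y - 1]].
At the point, J = [[-6.5000, 13.0000], [0.282240, 0.0000]] (det J = -3.669120).
Solving J·Δ = −F gives Δ = (-18.5303, -8.6498).
Then the next iterate is (x, y)₁ = (-15.5303, -9.1498).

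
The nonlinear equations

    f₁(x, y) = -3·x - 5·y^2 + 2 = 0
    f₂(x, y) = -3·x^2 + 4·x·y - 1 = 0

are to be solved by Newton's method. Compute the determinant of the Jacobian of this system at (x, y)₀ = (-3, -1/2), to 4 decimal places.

J = [[-3, -10·y], [-6·x + 4·y, 4·x]].
At the point, J = [[-3.0000, 5.0000], [16.0000, -12.0000]].
det J = -44.0000.

-44.0000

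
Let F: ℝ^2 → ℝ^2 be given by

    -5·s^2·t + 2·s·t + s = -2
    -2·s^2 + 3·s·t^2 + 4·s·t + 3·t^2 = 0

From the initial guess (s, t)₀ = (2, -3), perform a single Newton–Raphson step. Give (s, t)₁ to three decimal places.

At (2, -3): F = (52.000, 49.000).
Jacobian J = [[-10·s·t + 2·t + 1, -5·s^2 + 2·s], [-4·s + 3·t^2 + 4·t, 6·s·t + 4·s + 6·t]].
At the point, J = [[55.000, -16.000], [7.000, -46.000]] (det J = -2418.000).
Solving J·Δ = −F gives Δ = (-0.665, 0.964).
Then the next iterate is (s, t)₁ = (1.335, -2.036).

(1.335, -2.036)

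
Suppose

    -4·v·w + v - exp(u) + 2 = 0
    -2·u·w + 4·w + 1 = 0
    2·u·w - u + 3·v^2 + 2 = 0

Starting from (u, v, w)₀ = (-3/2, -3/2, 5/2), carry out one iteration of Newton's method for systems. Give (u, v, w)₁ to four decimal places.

At (-3/2, -3/2, 5/2): F = (15.276870, 18.5000, 2.7500).
Jacobian J = [[-exp(u), -4·w + 1, -4·v], [-2·w, 0, -2·u + 4], [2·w - 1, 6·v, 2·u]].
At the point, J = [[-0.223130, -9.0000, 6.0000], [-5.0000, 0.0000, 7.0000], [4.0000, -9.0000, -3.0000]] (det J = 138.942800).
Solving J·Δ = −F gives Δ = (5.1050, 2.2399, 1.0036).
Then the next iterate is (u, v, w)₁ = (3.6050, 0.7399, 3.5036).

(3.6050, 0.7399, 3.5036)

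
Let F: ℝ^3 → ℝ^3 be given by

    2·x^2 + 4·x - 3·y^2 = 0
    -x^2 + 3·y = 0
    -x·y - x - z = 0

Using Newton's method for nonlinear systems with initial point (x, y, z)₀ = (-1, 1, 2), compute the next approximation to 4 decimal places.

(-0.7500, 0.1667, 0.6667)

At (-1, 1, 2): F = (-5.0000, 2.0000, 0.0000).
Jacobian J = [[4·x + 4, -6·y, 0], [-2·x, 3, 0], [-y - 1, -x, -1]].
At the point, J = [[0.0000, -6.0000, 0.0000], [2.0000, 3.0000, 0.0000], [-2.0000, 1.0000, -1.0000]] (det J = -12.0000).
Solving J·Δ = −F gives Δ = (0.2500, -0.8333, -1.3333).
Then the next iterate is (x, y, z)₁ = (-0.7500, 0.1667, 0.6667).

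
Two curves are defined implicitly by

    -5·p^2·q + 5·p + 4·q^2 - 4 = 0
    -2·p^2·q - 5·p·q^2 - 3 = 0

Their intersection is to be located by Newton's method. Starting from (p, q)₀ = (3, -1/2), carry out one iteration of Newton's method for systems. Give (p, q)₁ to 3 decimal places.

(2.961, 0.188)

At (3, -1/2): F = (34.500, 2.250).
Jacobian J = [[-10·p·q + 5, -5·p^2 + 8·q], [-4·p·q - 5·q^2, -2·p^2 - 10·p·q]].
At the point, J = [[20.000, -49.000], [4.750, -3.000]] (det J = 172.750).
Solving J·Δ = −F gives Δ = (-0.039, 0.688).
Then the next iterate is (p, q)₁ = (2.961, 0.188).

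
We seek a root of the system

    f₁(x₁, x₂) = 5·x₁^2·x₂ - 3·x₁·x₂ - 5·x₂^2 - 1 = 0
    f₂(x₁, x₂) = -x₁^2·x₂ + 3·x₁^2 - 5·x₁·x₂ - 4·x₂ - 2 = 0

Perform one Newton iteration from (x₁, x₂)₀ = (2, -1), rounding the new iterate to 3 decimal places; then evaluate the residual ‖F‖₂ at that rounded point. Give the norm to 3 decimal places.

10.975

At (2, -1): F = (-20.000, 28.000).
Jacobian J = [[10·x₁·x₂ - 3·x₂, 5·x₁^2 - 3·x₁ - 10·x₂], [-2·x₁·x₂ + 6·x₁ - 5·x₂, -x₁^2 - 5·x₁ - 4]].
At the point, J = [[-17.000, 24.000], [21.000, -18.000]] (det J = -198.000).
Solving J·Δ = −F gives Δ = (-1.576, -0.283).
Then the next iterate is (x₁, x₂)₁ = (0.424, -1.283).
Re-evaluating at (0.424, -1.283): F = (-8.75173, 6.62194), so ‖F‖₂ = 10.975.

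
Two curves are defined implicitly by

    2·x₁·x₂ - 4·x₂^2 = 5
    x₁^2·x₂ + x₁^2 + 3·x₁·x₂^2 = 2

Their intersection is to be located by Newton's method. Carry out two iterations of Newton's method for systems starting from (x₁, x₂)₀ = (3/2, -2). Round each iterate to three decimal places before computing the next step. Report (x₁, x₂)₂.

(1.186, 0.466)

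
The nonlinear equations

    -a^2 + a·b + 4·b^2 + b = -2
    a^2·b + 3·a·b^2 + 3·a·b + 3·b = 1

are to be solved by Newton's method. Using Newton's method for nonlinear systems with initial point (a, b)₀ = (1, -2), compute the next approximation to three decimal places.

At (1, -2): F = (13.000, -3.000).
Jacobian J = [[-2·a + b, a + 8·b + 1], [2·a·b + 3·b^2 + 3·b, a^2 + 6·a·b + 3·a + 3]].
At the point, J = [[-4.000, -14.000], [2.000, -5.000]] (det J = 48.000).
Solving J·Δ = −F gives Δ = (2.229, 0.292).
Then the next iterate is (a, b)₁ = (3.229, -1.708).

(3.229, -1.708)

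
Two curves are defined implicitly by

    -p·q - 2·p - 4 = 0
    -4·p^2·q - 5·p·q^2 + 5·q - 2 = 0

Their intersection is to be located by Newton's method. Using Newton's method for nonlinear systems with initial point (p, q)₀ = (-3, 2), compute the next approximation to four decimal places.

(-1.7800, 0.9600)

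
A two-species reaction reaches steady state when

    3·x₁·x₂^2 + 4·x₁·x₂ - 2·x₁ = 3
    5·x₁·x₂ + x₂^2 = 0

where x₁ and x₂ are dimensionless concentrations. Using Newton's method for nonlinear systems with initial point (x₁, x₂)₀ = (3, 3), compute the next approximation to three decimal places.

At (3, 3): F = (108.000, 54.000).
Jacobian J = [[3·x₂^2 + 4·x₂ - 2, 6·x₁·x₂ + 4·x₁], [5·x₂, 5·x₁ + 2·x₂]].
At the point, J = [[37.000, 66.000], [15.000, 21.000]] (det J = -213.000).
Solving J·Δ = −F gives Δ = (-6.085, 1.775).
Then the next iterate is (x₁, x₂)₁ = (-3.085, 4.775).

(-3.085, 4.775)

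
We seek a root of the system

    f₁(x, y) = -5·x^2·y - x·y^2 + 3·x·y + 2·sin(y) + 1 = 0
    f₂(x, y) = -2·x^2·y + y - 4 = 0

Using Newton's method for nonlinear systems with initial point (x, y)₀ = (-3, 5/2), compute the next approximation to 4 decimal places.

At (-3, 5/2): F = (-114.053056, -46.5000).
Jacobian J = [[-10·x·y - y^2 + 3·y, -5·x^2 - 2·x·y + 3·x + 2·cos(y)], [-4·x·y, -2·x^2 + 1]].
At the point, J = [[76.2500, -40.602287], [30.0000, -17.0000]] (det J = -78.181383).
Solving J·Δ = −F gives Δ = (0.6510, -1.5865).
Then the next iterate is (x, y)₁ = (-2.3490, 0.9135).

(-2.3490, 0.9135)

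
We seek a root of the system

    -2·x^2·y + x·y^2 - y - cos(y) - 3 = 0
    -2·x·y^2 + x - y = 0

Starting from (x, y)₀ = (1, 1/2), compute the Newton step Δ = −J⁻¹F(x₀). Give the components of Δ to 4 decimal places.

(-2.5594, -0.4266)

At (1, 1/2): F = (-5.127583, 0.0000).
Jacobian J = [[-4·x·y + y^2, -2·x^2 + 2·x·y + sin(y) - 1], [-2·y^2 + 1, -4·x·y - 1]].
At the point, J = [[-1.7500, -1.520574], [0.5000, -3.0000]] (det J = 6.010287).
Solving J·Δ = −F gives Δ = (-2.5594, -0.4266).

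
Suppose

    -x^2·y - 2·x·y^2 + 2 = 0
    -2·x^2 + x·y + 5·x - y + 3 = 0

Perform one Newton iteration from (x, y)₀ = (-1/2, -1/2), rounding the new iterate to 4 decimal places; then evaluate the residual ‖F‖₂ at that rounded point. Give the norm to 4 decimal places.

2.5924

At (-1/2, -1/2): F = (2.3750, 0.7500).
Jacobian J = [[-2·x·y - 2·y^2, -x^2 - 4·x·y], [-4·x + y + 5, x - 1]].
At the point, J = [[-1.0000, -1.2500], [6.5000, -1.5000]] (det J = 9.6250).
Solving J·Δ = −F gives Δ = (0.2727, 1.6818).
Then the next iterate is (x, y)₁ = (-0.2273, 1.1818).
Re-evaluating at (-0.2273, 1.1818): F = (2.573860, 0.309746), so ‖F‖₂ = 2.5924.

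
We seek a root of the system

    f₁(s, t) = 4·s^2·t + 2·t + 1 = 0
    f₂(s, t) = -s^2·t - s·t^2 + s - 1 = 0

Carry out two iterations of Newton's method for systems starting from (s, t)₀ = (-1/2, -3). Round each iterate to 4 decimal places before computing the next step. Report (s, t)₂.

(1.2072, -6.9573)

At (-1/2, -3): F = (-8.0000, 3.7500).
Jacobian J = [[8·s·t, 4·s^2 + 2], [-2·s·t - t^2 + 1, -s^2 - 2·s·t]].
At the point, J = [[12.0000, 3.0000], [-11.0000, -3.2500]] (det J = -6.0000).
Solving J·Δ = −F gives Δ = (2.4583, -7.1667).
Then the next iterate is (s, t)₁ = (1.9583, -10.1667).
Round to (1.9583, -10.1667) and repeat: F = (-175.288093, -162.466418), J = [[-159.275589, 17.339756], [-62.542892, 35.983958]].
Δ = (-0.7511, 3.2094), so (s, t)₂ = (1.2072, -6.9573).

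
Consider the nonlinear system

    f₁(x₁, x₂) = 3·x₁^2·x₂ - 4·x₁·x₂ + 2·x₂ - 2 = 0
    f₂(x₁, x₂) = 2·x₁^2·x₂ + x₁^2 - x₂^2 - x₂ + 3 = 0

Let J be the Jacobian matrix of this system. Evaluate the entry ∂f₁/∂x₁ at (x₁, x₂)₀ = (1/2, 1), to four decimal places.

∂f₁/∂x₁ = 6·x₁·x₂ - 4·x₂.
At (1/2, 1) this is -1.0000.

-1.0000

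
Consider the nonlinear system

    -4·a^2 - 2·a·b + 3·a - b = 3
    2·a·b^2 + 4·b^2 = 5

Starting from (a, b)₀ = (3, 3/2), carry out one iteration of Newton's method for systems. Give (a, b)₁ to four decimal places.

(1.4132, 1.1547)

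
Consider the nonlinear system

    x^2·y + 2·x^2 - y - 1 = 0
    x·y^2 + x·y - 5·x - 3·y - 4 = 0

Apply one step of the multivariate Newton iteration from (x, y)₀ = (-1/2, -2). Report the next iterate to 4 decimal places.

At (-1/2, -2): F = (1.0000, 3.5000).
Jacobian J = [[2·x·y + 4·x, x^2 - 1], [y^2 + y - 5, 2·x·y + x - 3]].
At the point, J = [[0.0000, -0.7500], [-3.0000, -1.5000]] (det J = -2.2500).
Solving J·Δ = −F gives Δ = (0.5000, 1.3333).
Then the next iterate is (x, y)₁ = (0.0000, -0.6667).

(0.0000, -0.6667)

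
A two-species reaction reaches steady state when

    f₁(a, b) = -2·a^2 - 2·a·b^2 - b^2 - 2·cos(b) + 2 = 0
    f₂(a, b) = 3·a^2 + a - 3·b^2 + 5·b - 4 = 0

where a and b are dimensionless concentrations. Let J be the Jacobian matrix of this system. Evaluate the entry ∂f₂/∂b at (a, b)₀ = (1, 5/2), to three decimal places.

-10.000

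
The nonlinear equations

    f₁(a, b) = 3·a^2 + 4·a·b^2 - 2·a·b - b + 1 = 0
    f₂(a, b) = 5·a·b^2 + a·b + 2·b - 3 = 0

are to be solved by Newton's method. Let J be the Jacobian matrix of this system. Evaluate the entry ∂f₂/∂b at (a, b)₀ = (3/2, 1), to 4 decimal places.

∂f₂/∂b = 10·a·b + a + 2.
At (3/2, 1) this is 18.5000.

18.5000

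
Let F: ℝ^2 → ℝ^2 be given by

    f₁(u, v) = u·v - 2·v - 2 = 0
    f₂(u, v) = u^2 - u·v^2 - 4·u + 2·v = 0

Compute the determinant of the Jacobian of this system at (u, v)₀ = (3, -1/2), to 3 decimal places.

-4.250

J = [[v, u - 2], [2·u - v^2 - 4, -2·u·v + 2]].
At the point, J = [[-0.500, 1.000], [1.750, 5.000]].
det J = -4.250.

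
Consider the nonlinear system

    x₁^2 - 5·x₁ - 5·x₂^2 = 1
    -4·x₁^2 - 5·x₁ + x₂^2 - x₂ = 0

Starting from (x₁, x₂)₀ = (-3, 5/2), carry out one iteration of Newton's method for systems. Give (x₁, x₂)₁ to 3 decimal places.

(-1.923, 1.696)

At (-3, 5/2): F = (-8.250, -17.250).
Jacobian J = [[2·x₁ - 5, -10·x₂], [-8·x₁ - 5, 2·x₂ - 1]].
At the point, J = [[-11.000, -25.000], [19.000, 4.000]] (det J = 431.000).
Solving J·Δ = −F gives Δ = (1.077, -0.804).
Then the next iterate is (x₁, x₂)₁ = (-1.923, 1.696).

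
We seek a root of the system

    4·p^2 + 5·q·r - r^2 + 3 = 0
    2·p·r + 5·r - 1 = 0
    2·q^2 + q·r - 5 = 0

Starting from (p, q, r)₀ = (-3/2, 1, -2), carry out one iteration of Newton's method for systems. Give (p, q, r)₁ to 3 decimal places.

(-2.000, 2.750, -0.500)

At (-3/2, 1, -2): F = (-2.000, -5.000, -5.000).
Jacobian J = [[8·p, 5·r, 5·q - 2·r], [2·r, 0, 2·p + 5], [0, 4·q + r, q]].
At the point, J = [[-12.000, -10.000, 9.000], [-4.000, 0.000, 2.000], [0.000, 2.000, 1.000]] (det J = -64.000).
Solving J·Δ = −F gives Δ = (-0.500, 1.750, 1.500).
Then the next iterate is (p, q, r)₁ = (-2.000, 2.750, -0.500).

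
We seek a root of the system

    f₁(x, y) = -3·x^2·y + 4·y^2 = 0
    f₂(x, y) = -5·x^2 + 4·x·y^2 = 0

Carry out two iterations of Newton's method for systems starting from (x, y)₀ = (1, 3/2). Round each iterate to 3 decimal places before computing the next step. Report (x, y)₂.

At (1, 3/2): F = (4.500, 4.000).
Jacobian J = [[-6·x·y, -3·x^2 + 8·y], [-10·x + 4·y^2, 8·x·y]].
At the point, J = [[-9.000, 9.000], [-1.000, 12.000]] (det J = -99.000).
Solving J·Δ = −F gives Δ = (0.182, -0.318).
Then the next iterate is (x, y)₁ = (1.182, 1.182).
Round to (1.182, 1.182) and repeat: F = (0.63429, -0.38002), J = [[-8.38274, 5.26463], [-6.23150, 11.17699]].
Δ = (0.149, 0.117), so (x, y)₂ = (1.331, 1.299).

(1.331, 1.299)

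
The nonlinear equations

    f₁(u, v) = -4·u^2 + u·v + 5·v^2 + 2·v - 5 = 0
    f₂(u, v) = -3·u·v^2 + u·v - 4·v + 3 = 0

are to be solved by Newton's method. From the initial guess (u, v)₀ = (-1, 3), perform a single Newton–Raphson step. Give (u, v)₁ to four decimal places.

(-1.0474, 1.7587)

At (-1, 3): F = (39.0000, 15.0000).
Jacobian J = [[-8·u + v, u + 10·v + 2], [-3·v^2 + v, -6·u·v + u - 4]].
At the point, J = [[11.0000, 31.0000], [-24.0000, 13.0000]] (det J = 887.0000).
Solving J·Δ = −F gives Δ = (-0.0474, -1.2413).
Then the next iterate is (u, v)₁ = (-1.0474, 1.7587).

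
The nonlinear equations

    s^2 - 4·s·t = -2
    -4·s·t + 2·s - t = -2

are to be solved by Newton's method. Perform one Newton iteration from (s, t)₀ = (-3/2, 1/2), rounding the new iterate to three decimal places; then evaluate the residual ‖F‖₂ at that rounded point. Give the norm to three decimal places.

2.818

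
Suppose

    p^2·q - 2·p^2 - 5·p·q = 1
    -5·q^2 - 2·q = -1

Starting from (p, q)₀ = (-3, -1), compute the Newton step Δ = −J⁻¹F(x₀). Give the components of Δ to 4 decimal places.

(1.6087, 0.2500)

At (-3, -1): F = (-43.0000, -2.0000).
Jacobian J = [[2·p·q - 4·p - 5·q, p^2 - 5·p], [0, -10·q - 2]].
At the point, J = [[23.0000, 24.0000], [0.0000, 8.0000]] (det J = 184.0000).
Solving J·Δ = −F gives Δ = (1.6087, 0.2500).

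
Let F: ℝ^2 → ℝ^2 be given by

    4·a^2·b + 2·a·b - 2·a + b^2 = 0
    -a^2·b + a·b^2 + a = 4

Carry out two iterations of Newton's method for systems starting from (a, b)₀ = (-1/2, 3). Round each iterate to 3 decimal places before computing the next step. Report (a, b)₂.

At (-1/2, 3): F = (10.000, -9.750).
Jacobian J = [[8·a·b + 2·b - 2, 4·a^2 + 2·a + 2·b], [-2·a·b + b^2 + 1, -a^2 + 2·a·b]].
At the point, J = [[-8.000, 6.000], [13.000, -3.250]] (det J = -52.000).
Solving J·Δ = −F gives Δ = (0.500, -1.000).
Then the next iterate is (a, b)₁ = (0.000, 2.000).
Round to (0.000, 2.000) and repeat: F = (4.000, -4.000), J = [[2.000, 4.000], [5.000, 0.000]].
Δ = (0.800, -1.400), so (a, b)₂ = (0.800, 0.600).

(0.800, 0.600)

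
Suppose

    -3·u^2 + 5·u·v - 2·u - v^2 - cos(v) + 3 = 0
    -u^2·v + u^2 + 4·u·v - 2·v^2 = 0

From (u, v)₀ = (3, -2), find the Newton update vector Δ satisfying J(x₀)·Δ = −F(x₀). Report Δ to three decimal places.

At (3, -2): F = (-63.58385, -5.000).
Jacobian J = [[-6·u + 5·v - 2, 5·u - 2·v + sin(v)], [-2·u·v + 2·u + 4·v, -u^2 + 4·u - 4·v]].
At the point, J = [[-30.000, 18.09070], [10.000, 11.000]] (det J = -510.90703).
Solving J·Δ = −F gives Δ = (-1.192, 1.538).

(-1.192, 1.538)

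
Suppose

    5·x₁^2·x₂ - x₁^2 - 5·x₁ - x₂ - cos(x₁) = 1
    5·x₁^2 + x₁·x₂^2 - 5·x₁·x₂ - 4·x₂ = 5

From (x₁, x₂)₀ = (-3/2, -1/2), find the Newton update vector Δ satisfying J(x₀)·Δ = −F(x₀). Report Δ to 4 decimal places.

At (-3/2, -1/2): F = (-0.945737, 4.1250).
Jacobian J = [[10·x₁·x₂ - 2·x₁ + sin(x₁) - 5, 5·x₁^2 - 1], [10·x₁ + x₂^2 - 5·x₂, 2·x₁·x₂ - 5·x₁ - 4]].
At the point, J = [[4.502505, 10.2500], [-12.2500, 5.0000]] (det J = 148.075025).
Solving J·Δ = −F gives Δ = (0.3175, -0.0472).

(0.3175, -0.0472)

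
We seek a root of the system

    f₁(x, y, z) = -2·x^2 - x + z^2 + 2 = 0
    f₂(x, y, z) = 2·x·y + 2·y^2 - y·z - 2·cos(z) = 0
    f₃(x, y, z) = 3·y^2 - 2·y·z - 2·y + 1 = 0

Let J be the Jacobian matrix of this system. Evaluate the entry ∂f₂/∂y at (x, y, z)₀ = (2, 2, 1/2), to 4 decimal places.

∂f₂/∂y = 2·x + 4·y - z.
At (2, 2, 1/2) this is 11.5000.

11.5000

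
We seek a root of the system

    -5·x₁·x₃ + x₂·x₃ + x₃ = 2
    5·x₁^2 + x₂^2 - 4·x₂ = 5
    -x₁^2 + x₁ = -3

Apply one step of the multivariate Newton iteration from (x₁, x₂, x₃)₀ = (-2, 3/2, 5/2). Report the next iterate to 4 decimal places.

(-1.4000, 0.7500, 0.9100)

At (-2, 3/2, 5/2): F = (29.2500, 11.2500, -3.0000).
Jacobian J = [[-5·x₃, x₃, -5·x₁ + x₂ + 1], [10·x₁, 2·x₂ - 4, 0], [-2·x₁ + 1, 0, 0]].
At the point, J = [[-12.5000, 2.5000, 12.5000], [-20.0000, -1.0000, 0.0000], [5.0000, 0.0000, 0.0000]] (det J = 62.5000).
Solving J·Δ = −F gives Δ = (0.6000, -0.7500, -1.5900).
Then the next iterate is (x₁, x₂, x₃)₁ = (-1.4000, 0.7500, 0.9100).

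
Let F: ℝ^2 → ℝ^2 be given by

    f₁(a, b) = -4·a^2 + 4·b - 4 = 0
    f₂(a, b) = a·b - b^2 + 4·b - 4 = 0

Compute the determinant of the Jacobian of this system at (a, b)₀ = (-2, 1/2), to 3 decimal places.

J = [[-8·a, 4], [b, a - 2·b + 4]].
At the point, J = [[16.000, 4.000], [0.500, 1.000]].
det J = 14.000.

14.000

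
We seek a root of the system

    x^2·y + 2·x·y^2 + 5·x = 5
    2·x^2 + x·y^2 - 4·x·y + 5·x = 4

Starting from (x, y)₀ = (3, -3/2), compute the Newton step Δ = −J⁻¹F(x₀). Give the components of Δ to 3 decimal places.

(-1.263, 1.041)

At (3, -3/2): F = (10.000, 53.750).
Jacobian J = [[2·x·y + 2·y^2 + 5, x^2 + 4·x·y], [4·x + y^2 - 4·y + 5, 2·x·y - 4·x]].
At the point, J = [[0.500, -9.000], [25.250, -21.000]] (det J = 216.750).
Solving J·Δ = −F gives Δ = (-1.263, 1.041).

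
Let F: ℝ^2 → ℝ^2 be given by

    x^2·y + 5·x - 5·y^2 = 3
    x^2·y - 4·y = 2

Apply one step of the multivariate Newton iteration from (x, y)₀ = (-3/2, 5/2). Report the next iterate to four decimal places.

At (-3/2, 5/2): F = (-36.1250, -6.3750).
Jacobian J = [[2·x·y + 5, x^2 - 10·y], [2·x·y, x^2 - 4]].
At the point, J = [[-2.5000, -22.7500], [-7.5000, -1.7500]] (det J = -166.2500).
Solving J·Δ = −F gives Δ = (-0.4921, -1.5338).
Then the next iterate is (x, y)₁ = (-1.9921, 0.9662).

(-1.9921, 0.9662)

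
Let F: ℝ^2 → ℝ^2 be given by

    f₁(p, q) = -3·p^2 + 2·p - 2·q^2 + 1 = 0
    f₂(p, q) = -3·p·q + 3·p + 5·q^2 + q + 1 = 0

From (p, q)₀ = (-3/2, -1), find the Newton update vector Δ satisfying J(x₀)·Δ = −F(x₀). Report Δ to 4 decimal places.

(0.8759, 0.2789)

At (-3/2, -1): F = (-10.7500, -4.0000).
Jacobian J = [[-6·p + 2, -4·q], [-3·q + 3, -3·p + 10·q + 1]].
At the point, J = [[11.0000, 4.0000], [6.0000, -4.5000]] (det J = -73.5000).
Solving J·Δ = −F gives Δ = (0.8759, 0.2789).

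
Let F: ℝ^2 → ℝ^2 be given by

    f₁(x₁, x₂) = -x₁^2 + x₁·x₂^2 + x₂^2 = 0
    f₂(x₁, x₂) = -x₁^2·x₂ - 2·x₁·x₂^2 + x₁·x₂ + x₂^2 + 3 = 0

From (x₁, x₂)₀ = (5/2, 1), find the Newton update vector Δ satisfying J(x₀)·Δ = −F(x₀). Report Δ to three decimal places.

(-0.737, -0.028)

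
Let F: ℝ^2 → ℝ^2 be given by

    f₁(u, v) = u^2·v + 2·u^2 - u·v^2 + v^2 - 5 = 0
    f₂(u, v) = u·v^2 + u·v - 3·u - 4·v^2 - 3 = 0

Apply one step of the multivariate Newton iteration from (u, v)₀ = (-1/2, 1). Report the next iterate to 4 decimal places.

At (-1/2, 1): F = (-2.7500, -6.5000).
Jacobian J = [[2·u·v + 4·u - v^2, u^2 - 2·u·v + 2·v], [v^2 + v - 3, 2·u·v + u - 8·v]].
At the point, J = [[-4.0000, 3.2500], [-1.0000, -9.5000]] (det J = 41.2500).
Solving J·Δ = −F gives Δ = (-1.1455, -0.5636).
Then the next iterate is (u, v)₁ = (-1.6455, 0.4364).

(-1.6455, 0.4364)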